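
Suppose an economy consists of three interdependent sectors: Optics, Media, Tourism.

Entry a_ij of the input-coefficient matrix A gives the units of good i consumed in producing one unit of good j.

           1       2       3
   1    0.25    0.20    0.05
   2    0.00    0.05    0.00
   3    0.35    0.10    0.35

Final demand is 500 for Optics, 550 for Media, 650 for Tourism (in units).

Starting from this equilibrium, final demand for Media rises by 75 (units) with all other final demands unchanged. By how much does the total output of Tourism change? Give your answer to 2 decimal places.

Δx_3 = 24.36

I − A =
  [   0.75    -0.20    -0.05]
  [   0.00     0.95     0.00]
  [  -0.35    -0.10     0.65]
Cofactors of I−A, C_ij = (−1)^(i+j)·(minor ij) (rows/columns in the sector order above):
  C_11 = (0.95)(0.65) − (0.00)(-0.10) = 0.6175
  C_12 = −[(0.00)(0.65) − (0.00)(-0.35)] = 0.0000
  C_13 = (0.00)(-0.10) − (0.95)(-0.35) = 0.3325
  C_21 = −[(-0.20)(0.65) − (-0.05)(-0.10)] = 0.1350
  C_22 = (0.75)(0.65) − (-0.05)(-0.35) = 0.4700
  C_23 = −[(0.75)(-0.10) − (-0.20)(-0.35)] = 0.1450
  C_31 = (-0.20)(0.00) − (-0.05)(0.95) = 0.0475
  C_32 = −[(0.75)(0.00) − (-0.05)(0.00)] = 0.0000
  C_33 = (0.75)(0.95) − (-0.20)(0.00) = 0.7125
det(I−A) = Σ_j (I−A)_1j·C_1j = (0.75)(0.6175) + (-0.20)(0.0000) + (-0.05)(0.3325) = 0.4465
adj(I−A) = Cᵀ =
  [ 0.6175   0.1350   0.0475]
  [ 0.0000   0.4700   0.0000]
  [ 0.3325   0.1450   0.7125]
(I − A)⁻¹ = adj(I−A) / det(I−A) ≈
  [   1.3830     0.3024     0.1064]
  [   0.0000     1.0526     0.0000]
  [   0.7447     0.3247     1.5957]
Δx = (I − A)⁻¹ Δd with Δd having +75 in the Media component and 0 elsewhere.
So Δx_3 = L_32 · (+75), where L_32 = adj(I−A)_32 / det(I−A) = 0.1450 / 0.4465.
Δx_3 = 0.1450 × (+75) / 0.4465 = 10.875 / 0.4465 ≈ 24.36.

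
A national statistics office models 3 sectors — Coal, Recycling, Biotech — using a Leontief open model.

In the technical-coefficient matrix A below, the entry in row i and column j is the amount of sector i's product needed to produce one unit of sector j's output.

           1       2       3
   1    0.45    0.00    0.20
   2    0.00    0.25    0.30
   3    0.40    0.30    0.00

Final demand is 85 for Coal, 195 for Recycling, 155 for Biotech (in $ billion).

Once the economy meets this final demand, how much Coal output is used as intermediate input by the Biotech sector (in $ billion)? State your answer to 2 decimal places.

I − A =
  [   0.55     0.00    -0.20]
  [   0.00     0.75    -0.30]
  [  -0.40    -0.30     1.00]
Cofactors of I−A, C_ij = (−1)^(i+j)·(minor ij) (rows/columns in the sector order above):
  C_11 = (0.75)(1.00) − (-0.30)(-0.30) = 0.6600
  C_12 = −[(0.00)(1.00) − (-0.30)(-0.40)] = 0.1200
  C_13 = (0.00)(-0.30) − (0.75)(-0.40) = 0.3000
  C_21 = −[(0.00)(1.00) − (-0.20)(-0.30)] = 0.0600
  C_22 = (0.55)(1.00) − (-0.20)(-0.40) = 0.4700
  C_23 = −[(0.55)(-0.30) − (0.00)(-0.40)] = 0.1650
  C_31 = (0.00)(-0.30) − (-0.20)(0.75) = 0.1500
  C_32 = −[(0.55)(-0.30) − (-0.20)(0.00)] = 0.1650
  C_33 = (0.55)(0.75) − (0.00)(0.00) = 0.4125
det(I−A) = Σ_j (I−A)_1j·C_1j = (0.55)(0.6600) + (0.00)(0.1200) + (-0.20)(0.3000) = 0.3030
adj(I−A) = Cᵀ =
  [ 0.6600   0.0600   0.1500]
  [ 0.1200   0.4700   0.1650]
  [ 0.3000   0.1650   0.4125]
(I − A)⁻¹ = adj(I−A) / det(I−A) ≈
  [   2.1782     0.1980     0.4950]
  [   0.3960     1.5512     0.5446]
  [   0.9901     0.5446     1.3614]
First solve x = (I − A)⁻¹ d = adj(I−A)·d / det(I−A); in particular x_3 = (0.3000·85 + 0.1650·195 + 0.4125·155) / 0.3030 = 121.6125 / 0.3030 ≈ 401.3614.
Intermediate flow from 1 to 3: z_13 = a_13 · x_3 = 0.20 × 121.6125 / 0.3030 = 24.3225 / 0.3030 ≈ 80.27.

z_13 = 80.27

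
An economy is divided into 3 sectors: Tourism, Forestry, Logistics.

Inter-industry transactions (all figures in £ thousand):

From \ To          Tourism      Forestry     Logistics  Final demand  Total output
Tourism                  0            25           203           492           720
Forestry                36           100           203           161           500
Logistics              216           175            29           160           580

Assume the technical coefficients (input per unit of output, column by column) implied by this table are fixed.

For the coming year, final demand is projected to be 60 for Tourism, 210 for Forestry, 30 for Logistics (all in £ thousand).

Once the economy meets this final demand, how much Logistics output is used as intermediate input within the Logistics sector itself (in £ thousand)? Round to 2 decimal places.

Technical coefficients a_ij = z_ij / X_j:
  a_TT = 0/720 = 0.00, a_FT = 36/720 = 0.05, a_LT = 216/720 = 0.30
  a_TF = 25/500 = 0.05, a_FF = 100/500 = 0.20, a_LF = 175/500 = 0.35
  a_TL = 203/580 = 0.35, a_FL = 203/580 = 0.35, a_LL = 29/580 = 0.05
I − A =
  [   1.00    -0.05    -0.35]
  [  -0.05     0.80    -0.35]
  [  -0.30    -0.35     0.95]
Cofactors of I−A, C_ij = (−1)^(i+j)·(minor ij) (rows/columns in the sector order above):
  C_11 = (0.80)(0.95) − (-0.35)(-0.35) = 0.6375
  C_12 = −[(-0.05)(0.95) − (-0.35)(-0.30)] = 0.1525
  C_13 = (-0.05)(-0.35) − (0.80)(-0.30) = 0.2575
  C_21 = −[(-0.05)(0.95) − (-0.35)(-0.35)] = 0.1700
  C_22 = (1.00)(0.95) − (-0.35)(-0.30) = 0.8450
  C_23 = −[(1.00)(-0.35) − (-0.05)(-0.30)] = 0.3650
  C_31 = (-0.05)(-0.35) − (-0.35)(0.80) = 0.2975
  C_32 = −[(1.00)(-0.35) − (-0.35)(-0.05)] = 0.3675
  C_33 = (1.00)(0.80) − (-0.05)(-0.05) = 0.7975
det(I−A) = Σ_j (I−A)_1j·C_1j = (1.00)(0.6375) + (-0.05)(0.1525) + (-0.35)(0.2575) = 0.53975
adj(I−A) = Cᵀ =
  [ 0.6375   0.1700   0.2975]
  [ 0.1525   0.8450   0.3675]
  [ 0.2575   0.3650   0.7975]
(I − A)⁻¹ = adj(I−A) / det(I−A) ≈
  [   1.1811     0.3150     0.5512]
  [   0.2825     1.5655     0.6809]
  [   0.4771     0.6762     1.4775]
First solve x = (I − A)⁻¹ d = adj(I−A)·d / det(I−A); in particular x_L = (0.2575·60 + 0.3650·210 + 0.7975·30) / 0.53975 = 116.025 / 0.53975 ≈ 214.9606.
Intermediate flow from L to L: z_LL = a_LL · x_L = 0.05 × 116.025 / 0.53975 = 5.80125 / 0.53975 ≈ 10.75.

z_LL = 10.75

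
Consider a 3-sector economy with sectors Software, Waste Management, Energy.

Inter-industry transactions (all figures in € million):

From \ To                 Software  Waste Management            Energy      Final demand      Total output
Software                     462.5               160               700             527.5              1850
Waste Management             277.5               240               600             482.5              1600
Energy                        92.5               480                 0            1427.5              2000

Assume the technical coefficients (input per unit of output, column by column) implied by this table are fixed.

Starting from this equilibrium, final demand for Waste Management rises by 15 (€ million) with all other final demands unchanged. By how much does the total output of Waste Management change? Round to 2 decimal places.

Δx_2 = 21.01

Technical coefficients a_ij = z_ij / X_j:
  a_11 = 462.5/1850 = 0.25, a_21 = 277.5/1850 = 0.15, a_31 = 92.5/1850 = 0.05
  a_12 = 160/1600 = 0.10, a_22 = 240/1600 = 0.15, a_32 = 480/1600 = 0.30
  a_13 = 700/2000 = 0.35, a_23 = 600/2000 = 0.30, a_33 = 0/2000 = 0.00
I − A =
  [   0.75    -0.10    -0.35]
  [  -0.15     0.85    -0.30]
  [  -0.05    -0.30     1.00]
Cofactors of I−A, C_ij = (−1)^(i+j)·(minor ij) (rows/columns in the sector order above):
  C_11 = (0.85)(1.00) − (-0.30)(-0.30) = 0.7600
  C_12 = −[(-0.15)(1.00) − (-0.30)(-0.05)] = 0.1650
  C_13 = (-0.15)(-0.30) − (0.85)(-0.05) = 0.0875
  C_21 = −[(-0.10)(1.00) − (-0.35)(-0.30)] = 0.2050
  C_22 = (0.75)(1.00) − (-0.35)(-0.05) = 0.7325
  C_23 = −[(0.75)(-0.30) − (-0.10)(-0.05)] = 0.2300
  C_31 = (-0.10)(-0.30) − (-0.35)(0.85) = 0.3275
  C_32 = −[(0.75)(-0.30) − (-0.35)(-0.15)] = 0.2775
  C_33 = (0.75)(0.85) − (-0.10)(-0.15) = 0.6225
det(I−A) = Σ_j (I−A)_1j·C_1j = (0.75)(0.7600) + (-0.10)(0.1650) + (-0.35)(0.0875) = 0.522875
adj(I−A) = Cᵀ =
  [ 0.7600   0.2050   0.3275]
  [ 0.1650   0.7325   0.2775]
  [ 0.0875   0.2300   0.6225]
(I − A)⁻¹ = adj(I−A) / det(I−A) ≈
  [   1.4535     0.3921     0.6263]
  [   0.3156     1.4009     0.5307]
  [   0.1673     0.4399     1.1905]
Δx = (I − A)⁻¹ Δd with Δd having +15 in the Waste Management component and 0 elsewhere.
So Δx_2 = L_22 · (+15), where L_22 = adj(I−A)_22 / det(I−A) = 0.7325 / 0.522875.
Δx_2 = 0.7325 × (+15) / 0.522875 = 10.9875 / 0.522875 ≈ 21.01.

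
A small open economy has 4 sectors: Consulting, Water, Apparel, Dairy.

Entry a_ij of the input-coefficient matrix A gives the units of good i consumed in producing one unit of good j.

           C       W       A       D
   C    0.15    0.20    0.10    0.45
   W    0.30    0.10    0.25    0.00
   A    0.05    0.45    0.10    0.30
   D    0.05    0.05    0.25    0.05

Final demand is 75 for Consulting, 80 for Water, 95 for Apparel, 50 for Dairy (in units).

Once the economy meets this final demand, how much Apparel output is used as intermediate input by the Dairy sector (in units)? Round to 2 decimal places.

z_AD = 48.52

I − A =
  [   0.85    -0.20    -0.10    -0.45]
  [  -0.30     0.90    -0.25     0.00]
  [  -0.05    -0.45     0.90    -0.30]
  [  -0.05    -0.05    -0.25     0.95]
Compute the cofactors C_ij = (−1)^(i+j)·(3×3 minor ij) of I−A; the adjugate is their transpose:
adj(I−A) = Cᵀ =
  [ 0.591375   0.271125   0.239875   0.355875]
  [ 0.249625   0.630875   0.258500   0.199875]
  [ 0.189000   0.379625   0.642750   0.292500]
  [ 0.094000   0.147375   0.195375   0.518375]
det(I−A) = Σ_j (I−A)_1j·C_1j = (0.85)(0.591375) + (-0.20)(0.249625) + (-0.10)(0.189000) + (-0.45)(0.094000) = 0.39154375
(I − A)⁻¹ = adj(I−A) / det(I−A) ≈
  [   1.5104     0.6925     0.6126     0.9089]
  [   0.6375     1.6113     0.6602     0.5105]
  [   0.4827     0.9696     1.6416     0.7470]
  [   0.2401     0.3764     0.4990     1.3239]
First solve x = (I − A)⁻¹ d = adj(I−A)·d / det(I−A); in particular x_D = (0.094000·75 + 0.147375·80 + 0.195375·95 + 0.518375·50) / 0.39154375 = 63.319375 / 0.39154375 ≈ 161.7172.
Intermediate flow from A to D: z_AD = a_AD · x_D = 0.30 × 63.319375 / 0.39154375 = 18.9958125 / 0.39154375 ≈ 48.52.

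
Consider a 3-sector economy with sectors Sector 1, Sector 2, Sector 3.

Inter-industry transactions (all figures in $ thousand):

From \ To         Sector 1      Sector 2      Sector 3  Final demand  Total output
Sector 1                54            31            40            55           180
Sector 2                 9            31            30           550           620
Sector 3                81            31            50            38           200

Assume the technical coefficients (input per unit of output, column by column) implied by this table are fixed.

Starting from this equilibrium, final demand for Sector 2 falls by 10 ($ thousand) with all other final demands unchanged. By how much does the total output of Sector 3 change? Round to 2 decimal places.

Δx_3 = -1.43

Technical coefficients a_ij = z_ij / X_j:
  a_11 = 54/180 = 0.30, a_21 = 9/180 = 0.05, a_31 = 81/180 = 0.45
  a_12 = 31/620 = 0.05, a_22 = 31/620 = 0.05, a_32 = 31/620 = 0.05
  a_13 = 40/200 = 0.20, a_23 = 30/200 = 0.15, a_33 = 50/200 = 0.25
I − A =
  [   0.70    -0.05    -0.20]
  [  -0.05     0.95    -0.15]
  [  -0.45    -0.05     0.75]
Cofactors of I−A, C_ij = (−1)^(i+j)·(minor ij) (rows/columns in the sector order above):
  C_11 = (0.95)(0.75) − (-0.15)(-0.05) = 0.7050
  C_12 = −[(-0.05)(0.75) − (-0.15)(-0.45)] = 0.1050
  C_13 = (-0.05)(-0.05) − (0.95)(-0.45) = 0.4300
  C_21 = −[(-0.05)(0.75) − (-0.20)(-0.05)] = 0.0475
  C_22 = (0.70)(0.75) − (-0.20)(-0.45) = 0.4350
  C_23 = −[(0.70)(-0.05) − (-0.05)(-0.45)] = 0.0575
  C_31 = (-0.05)(-0.15) − (-0.20)(0.95) = 0.1975
  C_32 = −[(0.70)(-0.15) − (-0.20)(-0.05)] = 0.1150
  C_33 = (0.70)(0.95) − (-0.05)(-0.05) = 0.6625
det(I−A) = Σ_j (I−A)_1j·C_1j = (0.70)(0.7050) + (-0.05)(0.1050) + (-0.20)(0.4300) = 0.40225
adj(I−A) = Cᵀ =
  [ 0.7050   0.0475   0.1975]
  [ 0.1050   0.4350   0.1150]
  [ 0.4300   0.0575   0.6625]
(I − A)⁻¹ = adj(I−A) / det(I−A) ≈
  [   1.7526     0.1181     0.4910]
  [   0.2610     1.0814     0.2859]
  [   1.0690     0.1429     1.6470]
Δx = (I − A)⁻¹ Δd with Δd having -10 in the Sector 2 component and 0 elsewhere.
So Δx_3 = L_32 · (-10), where L_32 = adj(I−A)_32 / det(I−A) = 0.0575 / 0.40225.
Δx_3 = 0.0575 × (-10) / 0.40225 = -0.575 / 0.40225 ≈ -1.43.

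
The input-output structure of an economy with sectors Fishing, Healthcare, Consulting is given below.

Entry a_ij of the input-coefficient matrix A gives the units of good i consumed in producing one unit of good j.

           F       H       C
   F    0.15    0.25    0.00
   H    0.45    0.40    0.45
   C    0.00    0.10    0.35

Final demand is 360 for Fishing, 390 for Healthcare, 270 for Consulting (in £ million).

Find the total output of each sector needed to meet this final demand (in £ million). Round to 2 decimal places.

I − A =
  [   0.85    -0.25     0.00]
  [  -0.45     0.60    -0.45]
  [   0.00    -0.10     0.65]
Cofactors of I−A, C_ij = (−1)^(i+j)·(minor ij) (rows/columns in the sector order above):
  C_11 = (0.60)(0.65) − (-0.45)(-0.10) = 0.3450
  C_12 = −[(-0.45)(0.65) − (-0.45)(0.00)] = 0.2925
  C_13 = (-0.45)(-0.10) − (0.60)(0.00) = 0.0450
  C_21 = −[(-0.25)(0.65) − (0.00)(-0.10)] = 0.1625
  C_22 = (0.85)(0.65) − (0.00)(0.00) = 0.5525
  C_23 = −[(0.85)(-0.10) − (-0.25)(0.00)] = 0.0850
  C_31 = (-0.25)(-0.45) − (0.00)(0.60) = 0.1125
  C_32 = −[(0.85)(-0.45) − (0.00)(-0.45)] = 0.3825
  C_33 = (0.85)(0.60) − (-0.25)(-0.45) = 0.3975
det(I−A) = Σ_j (I−A)_1j·C_1j = (0.85)(0.3450) + (-0.25)(0.2925) + (0.00)(0.0450) = 0.220125
adj(I−A) = Cᵀ =
  [ 0.3450   0.1625   0.1125]
  [ 0.2925   0.5525   0.3825]
  [ 0.0450   0.0850   0.3975]
(I − A)⁻¹ = adj(I−A) / det(I−A) ≈
  [   1.5673     0.7382     0.5111]
  [   1.3288     2.5099     1.7376]
  [   0.2044     0.3861     1.8058]
x = (I − A)⁻¹ d = adj(I−A)·d / det(I−A), with det(I−A) = 0.220125:
  x_F = (0.3450·360 + 0.1625·390 + 0.1125·270) / 0.220125 = 217.95 / 0.220125 ≈ 990.12
  x_H = (0.2925·360 + 0.5525·390 + 0.3825·270) / 0.220125 = 424.05 / 0.220125 ≈ 1926.41
  x_C = (0.0450·360 + 0.0850·390 + 0.3975·270) / 0.220125 = 156.675 / 0.220125 ≈ 711.75

x_F = 990.12, x_H = 1926.41, x_C = 711.75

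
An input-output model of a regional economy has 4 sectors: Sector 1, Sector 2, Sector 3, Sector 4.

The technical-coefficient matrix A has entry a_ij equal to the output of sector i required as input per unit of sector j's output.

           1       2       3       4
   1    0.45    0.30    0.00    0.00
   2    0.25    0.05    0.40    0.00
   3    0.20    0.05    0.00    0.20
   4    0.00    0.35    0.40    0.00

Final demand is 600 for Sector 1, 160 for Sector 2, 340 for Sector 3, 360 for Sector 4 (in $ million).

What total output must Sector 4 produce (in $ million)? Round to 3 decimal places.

x_4 = 1078.993

I − A =
  [   0.55    -0.30     0.00     0.00]
  [  -0.25     0.95    -0.40     0.00]
  [  -0.20    -0.05     1.00    -0.20]
  [   0.00    -0.35    -0.40     1.00]
Compute the cofactors C_ij = (−1)^(i+j)·(3×3 minor ij) of I−A; the adjugate is their transpose:
adj(I−A) = Cᵀ =
  [ 0.8260   0.2760   0.1200   0.0240]
  [ 0.3100   0.5060   0.2200   0.0440]
  [ 0.2200   0.1260   0.4475   0.0895]
  [ 0.1965   0.2275   0.2560   0.4125]
det(I−A) = Σ_j (I−A)_1j·C_1j = (0.55)(0.8260) + (-0.30)(0.3100) + (0.00)(0.2200) + (0.00)(0.1965) = 0.3613
(I − A)⁻¹ = adj(I−A) / det(I−A) ≈
  [   2.2862     0.7639     0.3321     0.0664]
  [   0.8580     1.4005     0.6089     0.1218]
  [   0.6089     0.3487     1.2386     0.2477]
  [   0.5439     0.6297     0.7086     1.1417]
x = (I − A)⁻¹ d = adj(I−A)·d / det(I−A), with det(I−A) = 0.3613:
  x_1 = (0.8260·600 + 0.2760·160 + 0.1200·340 + 0.0240·360) / 0.3613 = 589.20 / 0.3613 ≈ 1630.778
  x_2 = (0.3100·600 + 0.5060·160 + 0.2200·340 + 0.0440·360) / 0.3613 = 357.60 / 0.3613 ≈ 989.759
  x_3 = (0.2200·600 + 0.1260·160 + 0.4475·340 + 0.0895·360) / 0.3613 = 336.53 / 0.3613 ≈ 931.442
  x_4 = (0.1965·600 + 0.2275·160 + 0.2560·340 + 0.4125·360) / 0.3613 = 389.84 / 0.3613 ≈ 1078.993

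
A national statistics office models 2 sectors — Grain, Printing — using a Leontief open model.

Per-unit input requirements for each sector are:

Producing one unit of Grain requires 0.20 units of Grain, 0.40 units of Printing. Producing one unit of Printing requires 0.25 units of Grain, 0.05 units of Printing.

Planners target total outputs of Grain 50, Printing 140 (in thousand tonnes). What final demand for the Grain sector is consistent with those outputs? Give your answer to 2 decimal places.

d_1 = 5.00

I − A =
  [   0.80    -0.25]
  [  -0.40     0.95]
d = (I − A) x:
  d_1 = (+0.80)·50 + (-0.25)·140 = 5.00
  d_2 = (-0.40)·50 + (+0.95)·140 = 113.00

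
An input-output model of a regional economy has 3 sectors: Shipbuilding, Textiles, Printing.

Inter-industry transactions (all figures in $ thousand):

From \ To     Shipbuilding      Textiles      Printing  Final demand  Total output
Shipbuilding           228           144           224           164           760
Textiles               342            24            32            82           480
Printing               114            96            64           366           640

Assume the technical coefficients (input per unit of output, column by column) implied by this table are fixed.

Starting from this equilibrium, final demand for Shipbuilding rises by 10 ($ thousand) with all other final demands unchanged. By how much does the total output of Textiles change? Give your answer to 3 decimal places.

Technical coefficients a_ij = z_ij / X_j:
  a_SS = 228/760 = 0.30, a_TS = 342/760 = 0.45, a_PS = 114/760 = 0.15
  a_ST = 144/480 = 0.30, a_TT = 24/480 = 0.05, a_PT = 96/480 = 0.20
  a_SP = 224/640 = 0.35, a_TP = 32/640 = 0.05, a_PP = 64/640 = 0.10
I − A =
  [   0.70    -0.30    -0.35]
  [  -0.45     0.95    -0.05]
  [  -0.15    -0.20     0.90]
Cofactors of I−A, C_ij = (−1)^(i+j)·(minor ij) (rows/columns in the sector order above):
  C_11 = (0.95)(0.90) − (-0.05)(-0.20) = 0.8450
  C_12 = −[(-0.45)(0.90) − (-0.05)(-0.15)] = 0.4125
  C_13 = (-0.45)(-0.20) − (0.95)(-0.15) = 0.2325
  C_21 = −[(-0.30)(0.90) − (-0.35)(-0.20)] = 0.3400
  C_22 = (0.70)(0.90) − (-0.35)(-0.15) = 0.5775
  C_23 = −[(0.70)(-0.20) − (-0.30)(-0.15)] = 0.1850
  C_31 = (-0.30)(-0.05) − (-0.35)(0.95) = 0.3475
  C_32 = −[(0.70)(-0.05) − (-0.35)(-0.45)] = 0.1925
  C_33 = (0.70)(0.95) − (-0.30)(-0.45) = 0.5300
det(I−A) = Σ_j (I−A)_1j·C_1j = (0.70)(0.8450) + (-0.30)(0.4125) + (-0.35)(0.2325) = 0.386375
adj(I−A) = Cᵀ =
  [ 0.8450   0.3400   0.3475]
  [ 0.4125   0.5775   0.1925]
  [ 0.2325   0.1850   0.5300]
(I − A)⁻¹ = adj(I−A) / det(I−A) ≈
  [   2.1870     0.8800     0.8994]
  [   1.0676     1.4947     0.4982]
  [   0.6017     0.4788     1.3717]
Δx = (I − A)⁻¹ Δd with Δd having +10 in the Shipbuilding component and 0 elsewhere.
So Δx_T = L_TS · (+10), where L_TS = adj(I−A)_TS / det(I−A) = 0.4125 / 0.386375.
Δx_T = 0.4125 × (+10) / 0.386375 = 4.125 / 0.386375 ≈ 10.676.

Δx_T = 10.676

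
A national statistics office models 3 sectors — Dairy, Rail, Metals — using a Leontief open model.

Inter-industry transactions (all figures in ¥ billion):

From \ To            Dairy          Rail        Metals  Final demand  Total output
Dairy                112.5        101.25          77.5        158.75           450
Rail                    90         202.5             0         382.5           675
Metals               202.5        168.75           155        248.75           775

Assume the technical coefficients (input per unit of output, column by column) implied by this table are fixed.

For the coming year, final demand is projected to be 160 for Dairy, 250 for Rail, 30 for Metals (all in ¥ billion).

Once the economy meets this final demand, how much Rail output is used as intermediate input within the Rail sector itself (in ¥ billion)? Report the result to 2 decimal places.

z_22 = 137.65

Technical coefficients a_ij = z_ij / X_j:
  a_11 = 112.5/450 = 0.25, a_21 = 90/450 = 0.20, a_31 = 202.5/450 = 0.45
  a_12 = 101.25/675 = 0.15, a_22 = 202.5/675 = 0.30, a_32 = 168.75/675 = 0.25
  a_13 = 77.5/775 = 0.10, a_23 = 0/775 = 0.00, a_33 = 155/775 = 0.20
I − A =
  [   0.75    -0.15    -0.10]
  [  -0.20     0.70     0.00]
  [  -0.45    -0.25     0.80]
Cofactors of I−A, C_ij = (−1)^(i+j)·(minor ij) (rows/columns in the sector order above):
  C_11 = (0.70)(0.80) − (0.00)(-0.25) = 0.5600
  C_12 = −[(-0.20)(0.80) − (0.00)(-0.45)] = 0.1600
  C_13 = (-0.20)(-0.25) − (0.70)(-0.45) = 0.3650
  C_21 = −[(-0.15)(0.80) − (-0.10)(-0.25)] = 0.1450
  C_22 = (0.75)(0.80) − (-0.10)(-0.45) = 0.5550
  C_23 = −[(0.75)(-0.25) − (-0.15)(-0.45)] = 0.2550
  C_31 = (-0.15)(0.00) − (-0.10)(0.70) = 0.0700
  C_32 = −[(0.75)(0.00) − (-0.10)(-0.20)] = 0.0200
  C_33 = (0.75)(0.70) − (-0.15)(-0.20) = 0.4950
det(I−A) = Σ_j (I−A)_1j·C_1j = (0.75)(0.5600) + (-0.15)(0.1600) + (-0.10)(0.3650) = 0.3595
adj(I−A) = Cᵀ =
  [ 0.5600   0.1450   0.0700]
  [ 0.1600   0.5550   0.0200]
  [ 0.3650   0.2550   0.4950]
(I − A)⁻¹ = adj(I−A) / det(I−A) ≈
  [   1.5577     0.4033     0.1947]
  [   0.4451     1.5438     0.0556]
  [   1.0153     0.7093     1.3769]
First solve x = (I − A)⁻¹ d = adj(I−A)·d / det(I−A); in particular x_2 = (0.1600·160 + 0.5550·250 + 0.0200·30) / 0.3595 = 164.95 / 0.3595 ≈ 458.8317.
Intermediate flow from 2 to 2: z_22 = a_22 · x_2 = 0.30 × 164.95 / 0.3595 = 49.485 / 0.3595 ≈ 137.65.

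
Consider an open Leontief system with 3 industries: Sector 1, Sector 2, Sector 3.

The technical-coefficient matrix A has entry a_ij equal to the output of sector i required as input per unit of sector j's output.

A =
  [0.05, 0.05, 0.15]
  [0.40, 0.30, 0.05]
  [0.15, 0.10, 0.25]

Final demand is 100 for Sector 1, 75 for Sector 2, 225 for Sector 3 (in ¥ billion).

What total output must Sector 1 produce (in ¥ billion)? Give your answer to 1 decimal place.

x_1 = 175.4

I − A =
  [   0.95    -0.05    -0.15]
  [  -0.40     0.70    -0.05]
  [  -0.15    -0.10     0.75]
Cofactors of I−A, C_ij = (−1)^(i+j)·(minor ij) (rows/columns in the sector order above):
  C_11 = (0.70)(0.75) − (-0.05)(-0.10) = 0.5200
  C_12 = −[(-0.40)(0.75) − (-0.05)(-0.15)] = 0.3075
  C_13 = (-0.40)(-0.10) − (0.70)(-0.15) = 0.1450
  C_21 = −[(-0.05)(0.75) − (-0.15)(-0.10)] = 0.0525
  C_22 = (0.95)(0.75) − (-0.15)(-0.15) = 0.6900
  C_23 = −[(0.95)(-0.10) − (-0.05)(-0.15)] = 0.1025
  C_31 = (-0.05)(-0.05) − (-0.15)(0.70) = 0.1075
  C_32 = −[(0.95)(-0.05) − (-0.15)(-0.40)] = 0.1075
  C_33 = (0.95)(0.70) − (-0.05)(-0.40) = 0.6450
det(I−A) = Σ_j (I−A)_1j·C_1j = (0.95)(0.5200) + (-0.05)(0.3075) + (-0.15)(0.1450) = 0.456875
adj(I−A) = Cᵀ =
  [ 0.5200   0.0525   0.1075]
  [ 0.3075   0.6900   0.1075]
  [ 0.1450   0.1025   0.6450]
(I − A)⁻¹ = adj(I−A) / det(I−A) ≈
  [   1.1382     0.1149     0.2353]
  [   0.6731     1.5103     0.2353]
  [   0.3174     0.2244     1.4118]
x = (I − A)⁻¹ d = adj(I−A)·d / det(I−A), with det(I−A) = 0.456875:
  x_1 = (0.5200·100 + 0.0525·75 + 0.1075·225) / 0.456875 = 80.125 / 0.456875 ≈ 175.4
  x_2 = (0.3075·100 + 0.6900·75 + 0.1075·225) / 0.456875 = 106.6875 / 0.456875 ≈ 233.5
  x_3 = (0.1450·100 + 0.1025·75 + 0.6450·225) / 0.456875 = 167.3125 / 0.456875 ≈ 366.2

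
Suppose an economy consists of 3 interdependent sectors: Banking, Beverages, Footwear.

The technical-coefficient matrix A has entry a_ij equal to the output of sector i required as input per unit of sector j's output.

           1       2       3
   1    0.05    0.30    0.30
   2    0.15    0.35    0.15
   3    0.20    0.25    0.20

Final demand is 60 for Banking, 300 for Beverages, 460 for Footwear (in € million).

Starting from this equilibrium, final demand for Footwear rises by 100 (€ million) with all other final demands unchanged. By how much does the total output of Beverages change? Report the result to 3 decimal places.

Δx_2 = 51.635

I − A =
  [   0.95    -0.30    -0.30]
  [  -0.15     0.65    -0.15]
  [  -0.20    -0.25     0.80]
Cofactors of I−A, C_ij = (−1)^(i+j)·(minor ij) (rows/columns in the sector order above):
  C_11 = (0.65)(0.80) − (-0.15)(-0.25) = 0.4825
  C_12 = −[(-0.15)(0.80) − (-0.15)(-0.20)] = 0.1500
  C_13 = (-0.15)(-0.25) − (0.65)(-0.20) = 0.1675
  C_21 = −[(-0.30)(0.80) − (-0.30)(-0.25)] = 0.3150
  C_22 = (0.95)(0.80) − (-0.30)(-0.20) = 0.7000
  C_23 = −[(0.95)(-0.25) − (-0.30)(-0.20)] = 0.2975
  C_31 = (-0.30)(-0.15) − (-0.30)(0.65) = 0.2400
  C_32 = −[(0.95)(-0.15) − (-0.30)(-0.15)] = 0.1875
  C_33 = (0.95)(0.65) − (-0.30)(-0.15) = 0.5725
det(I−A) = Σ_j (I−A)_1j·C_1j = (0.95)(0.4825) + (-0.30)(0.1500) + (-0.30)(0.1675) = 0.363125
adj(I−A) = Cᵀ =
  [ 0.4825   0.3150   0.2400]
  [ 0.1500   0.7000   0.1875]
  [ 0.1675   0.2975   0.5725]
(I − A)⁻¹ = adj(I−A) / det(I−A) ≈
  [   1.3287     0.8675     0.6609]
  [   0.4131     1.9277     0.5164]
  [   0.4613     0.8193     1.5766]
Δx = (I − A)⁻¹ Δd with Δd having +100 in the Footwear component and 0 elsewhere.
So Δx_2 = L_23 · (+100), where L_23 = adj(I−A)_23 / det(I−A) = 0.1875 / 0.363125.
Δx_2 = 0.1875 × (+100) / 0.363125 = 18.75 / 0.363125 ≈ 51.635.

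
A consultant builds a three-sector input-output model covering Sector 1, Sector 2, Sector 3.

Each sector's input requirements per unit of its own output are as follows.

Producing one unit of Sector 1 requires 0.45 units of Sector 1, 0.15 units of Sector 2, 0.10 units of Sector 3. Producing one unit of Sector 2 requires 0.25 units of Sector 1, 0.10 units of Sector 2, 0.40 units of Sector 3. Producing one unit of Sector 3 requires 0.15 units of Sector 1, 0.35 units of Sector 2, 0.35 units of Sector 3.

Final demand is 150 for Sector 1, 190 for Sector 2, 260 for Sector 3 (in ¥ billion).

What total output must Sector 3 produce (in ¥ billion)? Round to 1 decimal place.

x_3 = 994.1

I − A =
  [   0.55    -0.25    -0.15]
  [  -0.15     0.90    -0.35]
  [  -0.10    -0.40     0.65]
Cofactors of I−A, C_ij = (−1)^(i+j)·(minor ij) (rows/columns in the sector order above):
  C_11 = (0.90)(0.65) − (-0.35)(-0.40) = 0.4450
  C_12 = −[(-0.15)(0.65) − (-0.35)(-0.10)] = 0.1325
  C_13 = (-0.15)(-0.40) − (0.90)(-0.10) = 0.1500
  C_21 = −[(-0.25)(0.65) − (-0.15)(-0.40)] = 0.2225
  C_22 = (0.55)(0.65) − (-0.15)(-0.10) = 0.3425
  C_23 = −[(0.55)(-0.40) − (-0.25)(-0.10)] = 0.2450
  C_31 = (-0.25)(-0.35) − (-0.15)(0.90) = 0.2225
  C_32 = −[(0.55)(-0.35) − (-0.15)(-0.15)] = 0.2150
  C_33 = (0.55)(0.90) − (-0.25)(-0.15) = 0.4575
det(I−A) = Σ_j (I−A)_1j·C_1j = (0.55)(0.4450) + (-0.25)(0.1325) + (-0.15)(0.1500) = 0.189125
adj(I−A) = Cᵀ =
  [ 0.4450   0.2225   0.2225]
  [ 0.1325   0.3425   0.2150]
  [ 0.1500   0.2450   0.4575]
(I − A)⁻¹ = adj(I−A) / det(I−A) ≈
  [   2.3529     1.1765     1.1765]
  [   0.7006     1.8110     1.1368]
  [   0.7931     1.2954     2.4190]
x = (I − A)⁻¹ d = adj(I−A)·d / det(I−A), with det(I−A) = 0.189125:
  x_1 = (0.4450·150 + 0.2225·190 + 0.2225·260) / 0.189125 = 166.875 / 0.189125 ≈ 882.4
  x_2 = (0.1325·150 + 0.3425·190 + 0.2150·260) / 0.189125 = 140.85 / 0.189125 ≈ 744.7
  x_3 = (0.1500·150 + 0.2450·190 + 0.4575·260) / 0.189125 = 188.00 / 0.189125 ≈ 994.1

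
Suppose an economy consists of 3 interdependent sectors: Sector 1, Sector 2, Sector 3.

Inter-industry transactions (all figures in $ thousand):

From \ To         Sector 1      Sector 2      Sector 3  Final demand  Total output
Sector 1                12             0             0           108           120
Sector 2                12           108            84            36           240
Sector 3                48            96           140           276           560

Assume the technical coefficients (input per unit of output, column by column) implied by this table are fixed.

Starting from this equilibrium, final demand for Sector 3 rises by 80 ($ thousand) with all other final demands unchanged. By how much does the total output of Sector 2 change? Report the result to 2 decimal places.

Δx_2 = 34.04

Technical coefficients a_ij = z_ij / X_j:
  a_11 = 12/120 = 0.10, a_21 = 12/120 = 0.10, a_31 = 48/120 = 0.40
  a_12 = 0/240 = 0.00, a_22 = 108/240 = 0.45, a_32 = 96/240 = 0.40
  a_13 = 0/560 = 0.00, a_23 = 84/560 = 0.15, a_33 = 140/560 = 0.25
I − A =
  [   0.90     0.00     0.00]
  [  -0.10     0.55    -0.15]
  [  -0.40    -0.40     0.75]
Cofactors of I−A, C_ij = (−1)^(i+j)·(minor ij) (rows/columns in the sector order above):
  C_11 = (0.55)(0.75) − (-0.15)(-0.40) = 0.3525
  C_12 = −[(-0.10)(0.75) − (-0.15)(-0.40)] = 0.1350
  C_13 = (-0.10)(-0.40) − (0.55)(-0.40) = 0.2600
  C_21 = −[(0.00)(0.75) − (0.00)(-0.40)] = 0.0000
  C_22 = (0.90)(0.75) − (0.00)(-0.40) = 0.6750
  C_23 = −[(0.90)(-0.40) − (0.00)(-0.40)] = 0.3600
  C_31 = (0.00)(-0.15) − (0.00)(0.55) = 0.0000
  C_32 = −[(0.90)(-0.15) − (0.00)(-0.10)] = 0.1350
  C_33 = (0.90)(0.55) − (0.00)(-0.10) = 0.4950
det(I−A) = Σ_j (I−A)_1j·C_1j = (0.90)(0.3525) + (0.00)(0.1350) + (0.00)(0.2600) = 0.31725
adj(I−A) = Cᵀ =
  [ 0.3525   0.0000   0.0000]
  [ 0.1350   0.6750   0.1350]
  [ 0.2600   0.3600   0.4950]
(I − A)⁻¹ = adj(I−A) / det(I−A) ≈
  [   1.1111     0.0000     0.0000]
  [   0.4255     2.1277     0.4255]
  [   0.8195     1.1348     1.5603]
Δx = (I − A)⁻¹ Δd with Δd having +80 in the Sector 3 component and 0 elsewhere.
So Δx_2 = L_23 · (+80), where L_23 = adj(I−A)_23 / det(I−A) = 0.1350 / 0.31725.
Δx_2 = 0.1350 × (+80) / 0.31725 = 10.80 / 0.31725 ≈ 34.04.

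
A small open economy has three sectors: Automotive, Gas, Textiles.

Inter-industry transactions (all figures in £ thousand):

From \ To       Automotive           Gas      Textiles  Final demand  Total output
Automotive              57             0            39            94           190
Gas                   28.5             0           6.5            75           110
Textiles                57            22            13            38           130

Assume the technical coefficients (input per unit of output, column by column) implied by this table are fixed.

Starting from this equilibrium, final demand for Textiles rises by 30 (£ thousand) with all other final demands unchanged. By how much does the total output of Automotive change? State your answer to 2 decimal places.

Technical coefficients a_ij = z_ij / X_j:
  a_AA = 57/190 = 0.30, a_GA = 28.5/190 = 0.15, a_TA = 57/190 = 0.30
  a_AG = 0/110 = 0.00, a_GG = 0/110 = 0.00, a_TG = 22/110 = 0.20
  a_AT = 39/130 = 0.30, a_GT = 6.5/130 = 0.05, a_TT = 13/130 = 0.10
I − A =
  [   0.70     0.00    -0.30]
  [  -0.15     1.00    -0.05]
  [  -0.30    -0.20     0.90]
Cofactors of I−A, C_ij = (−1)^(i+j)·(minor ij) (rows/columns in the sector order above):
  C_11 = (1.00)(0.90) − (-0.05)(-0.20) = 0.8900
  C_12 = −[(-0.15)(0.90) − (-0.05)(-0.30)] = 0.1500
  C_13 = (-0.15)(-0.20) − (1.00)(-0.30) = 0.3300
  C_21 = −[(0.00)(0.90) − (-0.30)(-0.20)] = 0.0600
  C_22 = (0.70)(0.90) − (-0.30)(-0.30) = 0.5400
  C_23 = −[(0.70)(-0.20) − (0.00)(-0.30)] = 0.1400
  C_31 = (0.00)(-0.05) − (-0.30)(1.00) = 0.3000
  C_32 = −[(0.70)(-0.05) − (-0.30)(-0.15)] = 0.0800
  C_33 = (0.70)(1.00) − (0.00)(-0.15) = 0.7000
det(I−A) = Σ_j (I−A)_1j·C_1j = (0.70)(0.8900) + (0.00)(0.1500) + (-0.30)(0.3300) = 0.5240
adj(I−A) = Cᵀ =
  [ 0.8900   0.0600   0.3000]
  [ 0.1500   0.5400   0.0800]
  [ 0.3300   0.1400   0.7000]
(I − A)⁻¹ = adj(I−A) / det(I−A) ≈
  [   1.6985     0.1145     0.5725]
  [   0.2863     1.0305     0.1527]
  [   0.6298     0.2672     1.3359]
Δx = (I − A)⁻¹ Δd with Δd having +30 in the Textiles component and 0 elsewhere.
So Δx_A = L_AT · (+30), where L_AT = adj(I−A)_AT / det(I−A) = 0.3000 / 0.5240.
Δx_A = 0.3000 × (+30) / 0.5240 = 9.00 / 0.5240 ≈ 17.18.

Δx_A = 17.18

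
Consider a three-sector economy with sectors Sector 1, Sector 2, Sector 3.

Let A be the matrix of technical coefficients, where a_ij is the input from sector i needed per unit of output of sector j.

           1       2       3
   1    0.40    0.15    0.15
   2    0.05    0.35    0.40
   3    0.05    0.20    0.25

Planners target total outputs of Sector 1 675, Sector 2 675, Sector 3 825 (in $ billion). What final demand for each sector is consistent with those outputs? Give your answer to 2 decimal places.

d_1 = 180.00, d_2 = 75.00, d_3 = 450.00

I − A =
  [   0.60    -0.15    -0.15]
  [  -0.05     0.65    -0.40]
  [  -0.05    -0.20     0.75]
d = (I − A) x:
  d_1 = (+0.60)·675 + (-0.15)·675 + (-0.15)·825 = 180.00
  d_2 = (-0.05)·675 + (+0.65)·675 + (-0.40)·825 = 75.00
  d_3 = (-0.05)·675 + (-0.20)·675 + (+0.75)·825 = 450.00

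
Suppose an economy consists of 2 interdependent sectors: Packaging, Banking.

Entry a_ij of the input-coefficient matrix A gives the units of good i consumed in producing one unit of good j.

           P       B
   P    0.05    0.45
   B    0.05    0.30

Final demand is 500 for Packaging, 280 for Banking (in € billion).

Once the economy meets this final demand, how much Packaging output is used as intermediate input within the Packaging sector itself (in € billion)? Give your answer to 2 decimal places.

I − A =
  [   0.95    -0.45]
  [  -0.05     0.70]
det(I−A) = (0.95)(0.70) − (-0.45)(-0.05) = 0.6425
adj(I−A) = [[0.70, 0.45], [0.05, 0.95]]
(I − A)⁻¹ = adj(I−A) / det(I−A) ≈
  [   1.0895     0.7004]
  [   0.0778     1.4786]
First solve x = (I − A)⁻¹ d = adj(I−A)·d / det(I−A); in particular x_P = (0.70·500 + 0.45·280) / 0.6425 = 476.00 / 0.6425 ≈ 740.8560.
Intermediate flow from P to P: z_PP = a_PP · x_P = 0.05 × 476.00 / 0.6425 = 23.80 / 0.6425 ≈ 37.04.

z_PP = 37.04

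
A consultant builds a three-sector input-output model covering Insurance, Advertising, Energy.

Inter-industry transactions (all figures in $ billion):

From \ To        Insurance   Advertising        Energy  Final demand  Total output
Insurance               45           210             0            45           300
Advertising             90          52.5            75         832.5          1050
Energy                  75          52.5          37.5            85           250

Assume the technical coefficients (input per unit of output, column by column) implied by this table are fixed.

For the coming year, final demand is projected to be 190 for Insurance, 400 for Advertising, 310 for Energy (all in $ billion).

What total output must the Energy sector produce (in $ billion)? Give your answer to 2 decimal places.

x_3 = 521.21

Technical coefficients a_ij = z_ij / X_j:
  a_11 = 45/300 = 0.15, a_21 = 90/300 = 0.30, a_31 = 75/300 = 0.25
  a_12 = 210/1050 = 0.20, a_22 = 52.5/1050 = 0.05, a_32 = 52.5/1050 = 0.05
  a_13 = 0/250 = 0.00, a_23 = 75/250 = 0.30, a_33 = 37.5/250 = 0.15
I − A =
  [   0.85    -0.20     0.00]
  [  -0.30     0.95    -0.30]
  [  -0.25    -0.05     0.85]
Cofactors of I−A, C_ij = (−1)^(i+j)·(minor ij) (rows/columns in the sector order above):
  C_11 = (0.95)(0.85) − (-0.30)(-0.05) = 0.7925
  C_12 = −[(-0.30)(0.85) − (-0.30)(-0.25)] = 0.3300
  C_13 = (-0.30)(-0.05) − (0.95)(-0.25) = 0.2525
  C_21 = −[(-0.20)(0.85) − (0.00)(-0.05)] = 0.1700
  C_22 = (0.85)(0.85) − (0.00)(-0.25) = 0.7225
  C_23 = −[(0.85)(-0.05) − (-0.20)(-0.25)] = 0.0925
  C_31 = (-0.20)(-0.30) − (0.00)(0.95) = 0.0600
  C_32 = −[(0.85)(-0.30) − (0.00)(-0.30)] = 0.2550
  C_33 = (0.85)(0.95) − (-0.20)(-0.30) = 0.7475
det(I−A) = Σ_j (I−A)_1j·C_1j = (0.85)(0.7925) + (-0.20)(0.3300) + (0.00)(0.2525) = 0.607625
adj(I−A) = Cᵀ =
  [ 0.7925   0.1700   0.0600]
  [ 0.3300   0.7225   0.2550]
  [ 0.2525   0.0925   0.7475]
(I − A)⁻¹ = adj(I−A) / det(I−A) ≈
  [   1.3043     0.2798     0.0987]
  [   0.5431     1.1891     0.4197]
  [   0.4156     0.1522     1.2302]
x = (I − A)⁻¹ d = adj(I−A)·d / det(I−A), with det(I−A) = 0.607625:
  x_1 = (0.7925·190 + 0.1700·400 + 0.0600·310) / 0.607625 = 237.175 / 0.607625 ≈ 390.33
  x_2 = (0.3300·190 + 0.7225·400 + 0.2550·310) / 0.607625 = 430.75 / 0.607625 ≈ 708.91
  x_3 = (0.2525·190 + 0.0925·400 + 0.7475·310) / 0.607625 = 316.70 / 0.607625 ≈ 521.21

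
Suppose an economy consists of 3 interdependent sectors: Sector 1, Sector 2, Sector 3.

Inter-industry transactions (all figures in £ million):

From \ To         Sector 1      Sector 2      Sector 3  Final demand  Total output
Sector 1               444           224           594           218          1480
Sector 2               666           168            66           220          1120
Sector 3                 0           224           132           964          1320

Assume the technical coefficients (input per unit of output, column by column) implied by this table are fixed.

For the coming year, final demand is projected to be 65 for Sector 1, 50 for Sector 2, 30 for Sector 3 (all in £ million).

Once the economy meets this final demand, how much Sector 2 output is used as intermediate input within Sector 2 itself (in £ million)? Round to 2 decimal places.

Technical coefficients a_ij = z_ij / X_j:
  a_11 = 444/1480 = 0.30, a_21 = 666/1480 = 0.45, a_31 = 0/1480 = 0.00
  a_12 = 224/1120 = 0.20, a_22 = 168/1120 = 0.15, a_32 = 224/1120 = 0.20
  a_13 = 594/1320 = 0.45, a_23 = 66/1320 = 0.05, a_33 = 132/1320 = 0.10
I − A =
  [   0.70    -0.20    -0.45]
  [  -0.45     0.85    -0.05]
  [   0.00    -0.20     0.90]
Cofactors of I−A, C_ij = (−1)^(i+j)·(minor ij) (rows/columns in the sector order above):
  C_11 = (0.85)(0.90) − (-0.05)(-0.20) = 0.7550
  C_12 = −[(-0.45)(0.90) − (-0.05)(0.00)] = 0.4050
  C_13 = (-0.45)(-0.20) − (0.85)(0.00) = 0.0900
  C_21 = −[(-0.20)(0.90) − (-0.45)(-0.20)] = 0.2700
  C_22 = (0.70)(0.90) − (-0.45)(0.00) = 0.6300
  C_23 = −[(0.70)(-0.20) − (-0.20)(0.00)] = 0.1400
  C_31 = (-0.20)(-0.05) − (-0.45)(0.85) = 0.3925
  C_32 = −[(0.70)(-0.05) − (-0.45)(-0.45)] = 0.2375
  C_33 = (0.70)(0.85) − (-0.20)(-0.45) = 0.5050
det(I−A) = Σ_j (I−A)_1j·C_1j = (0.70)(0.7550) + (-0.20)(0.4050) + (-0.45)(0.0900) = 0.4070
adj(I−A) = Cᵀ =
  [ 0.7550   0.2700   0.3925]
  [ 0.4050   0.6300   0.2375]
  [ 0.0900   0.1400   0.5050]
(I − A)⁻¹ = adj(I−A) / det(I−A) ≈
  [   1.8550     0.6634     0.9644]
  [   0.9951     1.5479     0.5835]
  [   0.2211     0.3440     1.2408]
First solve x = (I − A)⁻¹ d = adj(I−A)·d / det(I−A); in particular x_2 = (0.4050·65 + 0.6300·50 + 0.2375·30) / 0.4070 = 64.95 / 0.4070 ≈ 159.5823.
Intermediate flow from 2 to 2: z_22 = a_22 · x_2 = 0.15 × 64.95 / 0.4070 = 9.7425 / 0.4070 ≈ 23.94.

z_22 = 23.94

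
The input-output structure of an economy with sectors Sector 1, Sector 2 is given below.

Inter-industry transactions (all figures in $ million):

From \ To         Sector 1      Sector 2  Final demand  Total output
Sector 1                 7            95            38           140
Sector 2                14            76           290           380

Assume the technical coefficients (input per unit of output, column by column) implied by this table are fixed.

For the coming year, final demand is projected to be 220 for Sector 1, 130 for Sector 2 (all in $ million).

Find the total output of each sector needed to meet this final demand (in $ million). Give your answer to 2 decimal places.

Technical coefficients a_ij = z_ij / X_j:
  a_11 = 7/140 = 0.05, a_21 = 14/140 = 0.10
  a_12 = 95/380 = 0.25, a_22 = 76/380 = 0.20
I − A =
  [   0.95    -0.25]
  [  -0.10     0.80]
det(I−A) = (0.95)(0.80) − (-0.25)(-0.10) = 0.7350
adj(I−A) = [[0.80, 0.25], [0.10, 0.95]]
(I − A)⁻¹ = adj(I−A) / det(I−A) ≈
  [   1.0884     0.3401]
  [   0.1361     1.2925]
x = (I − A)⁻¹ d = adj(I−A)·d / det(I−A), with det(I−A) = 0.7350:
  x_1 = (0.80·220 + 0.25·130) / 0.7350 = 208.50 / 0.7350 ≈ 283.67
  x_2 = (0.10·220 + 0.95·130) / 0.7350 = 145.50 / 0.7350 ≈ 197.96

x_1 = 283.67, x_2 = 197.96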